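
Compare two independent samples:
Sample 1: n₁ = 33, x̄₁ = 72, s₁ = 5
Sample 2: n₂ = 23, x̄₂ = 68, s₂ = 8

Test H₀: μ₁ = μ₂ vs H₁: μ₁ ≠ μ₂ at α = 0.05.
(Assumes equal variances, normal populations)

Answer: t = 2.3030, reject H₀

Derivation:
Pooled variance: s²_p = [32×5² + 22×8²]/(54) = 40.8889
s_p = 6.3944
SE = s_p×√(1/n₁ + 1/n₂) = 6.3944×√(1/33 + 1/23) = 1.7369
t = (x̄₁ - x̄₂)/SE = (72 - 68)/1.7369 = 2.3030
df = 54, t-critical = ±2.005
Decision: reject H₀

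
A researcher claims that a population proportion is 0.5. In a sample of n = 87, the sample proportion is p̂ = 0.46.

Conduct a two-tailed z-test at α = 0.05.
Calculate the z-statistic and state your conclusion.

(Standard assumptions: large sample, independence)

H₀: p = 0.5, H₁: p ≠ 0.5
Standard error: SE = √(p₀(1-p₀)/n) = √(0.5×0.5/87) = 0.053606
z-statistic: z = (p̂ - p₀)/SE = (0.46 - 0.5)/0.053606 = -0.7462
Critical value: z_0.025 = ±1.960
p-value = 0.4555
Decision: fail to reject H₀ at α = 0.05

Answer: z = -0.7462, fail to reject H₀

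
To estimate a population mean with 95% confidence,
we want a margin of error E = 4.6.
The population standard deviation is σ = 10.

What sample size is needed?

z_0.025 = 1.960
n = (z×σ/E)² = (1.960×10/4.6)²
n = 18.1550
Round up: n = 19

Answer: n = 19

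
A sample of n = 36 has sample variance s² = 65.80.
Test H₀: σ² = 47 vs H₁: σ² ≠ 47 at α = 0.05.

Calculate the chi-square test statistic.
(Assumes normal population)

df = n - 1 = 35
χ² = (n-1)s²/σ₀² = 35×65.80/47 = 49.0000
Critical values: χ²_{0.975,35} = 20.569, χ²_{0.025,35} = 53.203
Rejection region: χ² < 20.569 or χ² > 53.203
Decision: fail to reject H₀

Answer: χ² = 49.0000, fail to reject H₀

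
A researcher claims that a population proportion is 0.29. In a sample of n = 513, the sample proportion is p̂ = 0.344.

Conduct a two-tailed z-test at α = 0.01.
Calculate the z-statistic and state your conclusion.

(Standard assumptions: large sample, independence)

H₀: p = 0.29, H₁: p ≠ 0.29
Standard error: SE = √(p₀(1-p₀)/n) = √(0.29×0.71/513) = 0.020034
z-statistic: z = (p̂ - p₀)/SE = (0.344 - 0.29)/0.020034 = 2.6954
Critical value: z_0.005 = ±2.576
p-value = 0.0070
Decision: reject H₀ at α = 0.01

Answer: z = 2.6954, reject H₀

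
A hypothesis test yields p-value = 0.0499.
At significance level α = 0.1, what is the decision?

Answer: reject H₀

Derivation:
Compare p-value to α:
0.0499 < 0.1
Decision: reject H₀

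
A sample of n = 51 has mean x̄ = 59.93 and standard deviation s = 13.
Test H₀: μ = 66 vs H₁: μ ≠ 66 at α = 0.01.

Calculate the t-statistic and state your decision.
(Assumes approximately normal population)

Answer: t = -3.3344, reject H₀

Derivation:
df = n - 1 = 50
SE = s/√n = 13/√51 = 1.8204
t = (x̄ - μ₀)/SE = (59.93 - 66)/1.8204 = -3.3344
Critical value: t_{0.005,50} = ±2.678
p-value ≈ 0.0016
Decision: reject H₀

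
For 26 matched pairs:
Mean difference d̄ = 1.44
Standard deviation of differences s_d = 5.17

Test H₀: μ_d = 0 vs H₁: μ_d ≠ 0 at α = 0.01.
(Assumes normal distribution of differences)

df = n - 1 = 25
SE = s_d/√n = 5.17/√26 = 1.0139
t = d̄/SE = 1.44/1.0139 = 1.4203
Critical value: t_{0.005,25} = ±2.787
p-value ≈ 0.1679
Decision: fail to reject H₀

Answer: t = 1.4203, fail to reject H₀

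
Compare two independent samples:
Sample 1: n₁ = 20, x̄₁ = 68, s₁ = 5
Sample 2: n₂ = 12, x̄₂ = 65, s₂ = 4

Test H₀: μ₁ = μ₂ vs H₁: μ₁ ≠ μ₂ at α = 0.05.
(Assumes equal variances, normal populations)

Answer: t = 1.7637, fail to reject H₀

Derivation:
Pooled variance: s²_p = [19×5² + 11×4²]/(30) = 21.7000
s_p = 4.6583
SE = s_p×√(1/n₁ + 1/n₂) = 4.6583×√(1/20 + 1/12) = 1.7010
t = (x̄₁ - x̄₂)/SE = (68 - 65)/1.7010 = 1.7637
df = 30, t-critical = ±2.042
Decision: fail to reject H₀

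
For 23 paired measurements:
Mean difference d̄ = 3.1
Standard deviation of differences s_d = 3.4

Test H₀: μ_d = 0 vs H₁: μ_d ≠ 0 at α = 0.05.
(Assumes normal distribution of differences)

df = n - 1 = 22
SE = s_d/√n = 3.4/√23 = 0.7089
t = d̄/SE = 3.1/0.7089 = 4.3730
Critical value: t_{0.025,22} = ±2.074
p-value ≈ 0.0002
Decision: reject H₀

Answer: t = 4.3730, reject H₀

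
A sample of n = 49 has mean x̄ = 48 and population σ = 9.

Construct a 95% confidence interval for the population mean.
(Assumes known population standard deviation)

Answer: (45.4800, 50.5200)

Derivation:
Confidence level: 95%, α = 0.05
z_0.025 = 1.960
SE = σ/√n = 9/√49 = 1.2857
Margin of error = 1.960 × 1.2857 = 2.5200
CI: x̄ ± margin = 48 ± 2.5200
CI: (45.4800, 50.5200)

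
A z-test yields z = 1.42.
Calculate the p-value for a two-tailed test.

Answer: p-value ≈ 0.1556

Derivation:
For z = 1.42:
p = 2×P(Z > |1.42|) = 2×(1 - Φ(1.42)) = 0.1556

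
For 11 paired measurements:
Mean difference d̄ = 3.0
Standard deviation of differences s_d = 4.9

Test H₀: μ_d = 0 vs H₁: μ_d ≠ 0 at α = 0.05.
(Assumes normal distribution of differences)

df = n - 1 = 10
SE = s_d/√n = 4.9/√11 = 1.4774
t = d̄/SE = 3.0/1.4774 = 2.0306
Critical value: t_{0.025,10} = ±2.228
p-value ≈ 0.0697
Decision: fail to reject H₀

Answer: t = 2.0306, fail to reject H₀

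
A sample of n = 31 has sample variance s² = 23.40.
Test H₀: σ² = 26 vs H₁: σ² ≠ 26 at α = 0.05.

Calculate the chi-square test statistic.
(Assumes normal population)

Answer: χ² = 27.0000, fail to reject H₀

Derivation:
df = n - 1 = 30
χ² = (n-1)s²/σ₀² = 30×23.40/26 = 27.0000
Critical values: χ²_{0.975,30} = 16.791, χ²_{0.025,30} = 46.979
Rejection region: χ² < 16.791 or χ² > 46.979
Decision: fail to reject H₀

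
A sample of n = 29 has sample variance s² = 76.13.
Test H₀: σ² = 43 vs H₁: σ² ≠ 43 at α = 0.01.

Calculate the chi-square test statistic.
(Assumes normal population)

Answer: χ² = 49.5730, fail to reject H₀

Derivation:
df = n - 1 = 28
χ² = (n-1)s²/σ₀² = 28×76.13/43 = 49.5730
Critical values: χ²_{0.995,28} = 12.461, χ²_{0.005,28} = 50.993
Rejection region: χ² < 12.461 or χ² > 50.993
Decision: fail to reject H₀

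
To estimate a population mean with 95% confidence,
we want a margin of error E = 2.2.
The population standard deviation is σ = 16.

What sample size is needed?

z_0.025 = 1.960
n = (z×σ/E)² = (1.960×16/2.2)²
n = 203.1921
Round up: n = 204

Answer: n = 204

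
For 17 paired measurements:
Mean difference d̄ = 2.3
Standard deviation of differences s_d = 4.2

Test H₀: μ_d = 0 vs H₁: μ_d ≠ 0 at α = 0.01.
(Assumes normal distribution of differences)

Answer: t = 2.2580, fail to reject H₀

Derivation:
df = n - 1 = 16
SE = s_d/√n = 4.2/√17 = 1.0186
t = d̄/SE = 2.3/1.0186 = 2.2580
Critical value: t_{0.005,16} = ±2.921
p-value ≈ 0.0383
Decision: fail to reject H₀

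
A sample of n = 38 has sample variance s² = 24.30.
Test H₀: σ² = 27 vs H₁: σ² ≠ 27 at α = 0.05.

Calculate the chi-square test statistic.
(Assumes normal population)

df = n - 1 = 37
χ² = (n-1)s²/σ₀² = 37×24.30/27 = 33.3000
Critical values: χ²_{0.975,37} = 22.106, χ²_{0.025,37} = 55.668
Rejection region: χ² < 22.106 or χ² > 55.668
Decision: fail to reject H₀

Answer: χ² = 33.3000, fail to reject H₀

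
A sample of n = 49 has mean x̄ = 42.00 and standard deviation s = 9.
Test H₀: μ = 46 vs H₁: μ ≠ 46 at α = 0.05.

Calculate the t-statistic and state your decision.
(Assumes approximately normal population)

df = n - 1 = 48
SE = s/√n = 9/√49 = 1.2857
t = (x̄ - μ₀)/SE = (42.00 - 46)/1.2857 = -3.1111
Critical value: t_{0.025,48} = ±2.011
p-value ≈ 0.0031
Decision: reject H₀

Answer: t = -3.1111, reject H₀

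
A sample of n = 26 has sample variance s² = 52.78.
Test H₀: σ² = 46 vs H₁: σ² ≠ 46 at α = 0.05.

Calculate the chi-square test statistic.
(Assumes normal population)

Answer: χ² = 28.6848, fail to reject H₀

Derivation:
df = n - 1 = 25
χ² = (n-1)s²/σ₀² = 25×52.78/46 = 28.6848
Critical values: χ²_{0.975,25} = 13.120, χ²_{0.025,25} = 40.646
Rejection region: χ² < 13.120 or χ² > 40.646
Decision: fail to reject H₀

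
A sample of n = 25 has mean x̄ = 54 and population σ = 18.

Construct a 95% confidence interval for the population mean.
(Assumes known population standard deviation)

Confidence level: 95%, α = 0.05
z_0.025 = 1.960
SE = σ/√n = 18/√25 = 3.6000
Margin of error = 1.960 × 3.6000 = 7.0560
CI: x̄ ± margin = 54 ± 7.0560
CI: (46.9440, 61.0560)

Answer: (46.9440, 61.0560)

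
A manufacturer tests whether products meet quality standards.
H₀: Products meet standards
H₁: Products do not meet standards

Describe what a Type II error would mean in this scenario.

Type I error (α): Rejecting H₀ when H₀ is true
Type II error (β): Failing to reject H₀ when H₁ is true

Answer: Accepting products as meeting standards when they don't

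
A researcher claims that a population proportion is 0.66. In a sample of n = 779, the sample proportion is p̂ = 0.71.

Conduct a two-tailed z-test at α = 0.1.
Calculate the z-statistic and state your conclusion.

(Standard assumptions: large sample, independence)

Answer: z = 2.9460, reject H₀

Derivation:
H₀: p = 0.66, H₁: p ≠ 0.66
Standard error: SE = √(p₀(1-p₀)/n) = √(0.66×0.34/779) = 0.016972
z-statistic: z = (p̂ - p₀)/SE = (0.71 - 0.66)/0.016972 = 2.9460
Critical value: z_0.05 = ±1.645
p-value = 0.0032
Decision: reject H₀ at α = 0.1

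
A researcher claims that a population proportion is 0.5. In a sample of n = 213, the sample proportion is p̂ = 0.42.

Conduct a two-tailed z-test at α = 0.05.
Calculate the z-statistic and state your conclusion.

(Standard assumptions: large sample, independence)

Answer: z = -2.3352, reject H₀

Derivation:
H₀: p = 0.5, H₁: p ≠ 0.5
Standard error: SE = √(p₀(1-p₀)/n) = √(0.5×0.5/213) = 0.034259
z-statistic: z = (p̂ - p₀)/SE = (0.42 - 0.5)/0.034259 = -2.3352
Critical value: z_0.025 = ±1.960
p-value = 0.0195
Decision: reject H₀ at α = 0.05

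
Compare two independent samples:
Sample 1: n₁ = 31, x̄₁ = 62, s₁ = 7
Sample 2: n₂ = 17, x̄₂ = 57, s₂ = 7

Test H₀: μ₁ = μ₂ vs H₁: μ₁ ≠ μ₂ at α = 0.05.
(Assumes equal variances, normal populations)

Pooled variance: s²_p = [30×7² + 16×7²]/(46) = 49.0000
s_p = 7.0000
SE = s_p×√(1/n₁ + 1/n₂) = 7.0000×√(1/31 + 1/17) = 2.1126
t = (x̄₁ - x̄₂)/SE = (62 - 57)/2.1126 = 2.3668
df = 46, t-critical = ±2.013
Decision: reject H₀

Answer: t = 2.3668, reject H₀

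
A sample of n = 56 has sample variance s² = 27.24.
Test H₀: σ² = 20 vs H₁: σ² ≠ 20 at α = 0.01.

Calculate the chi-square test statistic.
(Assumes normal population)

df = n - 1 = 55
χ² = (n-1)s²/σ₀² = 55×27.24/20 = 74.9100
Critical values: χ²_{0.995,55} = 31.735, χ²_{0.005,55} = 85.749
Rejection region: χ² < 31.735 or χ² > 85.749
Decision: fail to reject H₀

Answer: χ² = 74.9100, fail to reject H₀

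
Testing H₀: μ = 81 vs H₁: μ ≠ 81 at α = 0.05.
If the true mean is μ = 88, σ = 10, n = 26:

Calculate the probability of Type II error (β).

Answer: β ≈ 0.0538

Derivation:
SE = σ/√n = 10/√26 = 1.9612
Critical values: μ₀ ± z_0.025×SE = 81 ± 1.960×1.9612
Acceptance region: (77.1560, 84.8440)
Under H₁ (μ = 88): z_high = (84.8440 - 88)/1.9612 = -1.6092, z_low = (77.1560 - 88)/1.9612 = -5.5293
β = P(not reject | H₁) = Φ(-1.6092) - Φ(-5.5293) ≈ 0.0538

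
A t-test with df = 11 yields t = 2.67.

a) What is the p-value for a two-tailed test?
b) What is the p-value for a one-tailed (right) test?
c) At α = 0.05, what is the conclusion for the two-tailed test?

Answer: a) 0.0218, b) 0.0109, c) reject H₀

Derivation:
Using t-distribution with df = 11:
a) Two-tailed: p = 2×P(T > 2.67) = 0.0218
b) One-tailed: p = P(T > 2.67) = 0.0109
c) 0.0218 < 0.05, reject H₀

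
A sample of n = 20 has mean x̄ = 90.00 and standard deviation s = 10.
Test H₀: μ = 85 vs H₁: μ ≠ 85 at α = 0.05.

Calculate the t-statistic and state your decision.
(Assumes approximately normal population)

df = n - 1 = 19
SE = s/√n = 10/√20 = 2.2361
t = (x̄ - μ₀)/SE = (90.00 - 85)/2.2361 = 2.2360
Critical value: t_{0.025,19} = ±2.093
p-value ≈ 0.0375
Decision: reject H₀

Answer: t = 2.2360, reject H₀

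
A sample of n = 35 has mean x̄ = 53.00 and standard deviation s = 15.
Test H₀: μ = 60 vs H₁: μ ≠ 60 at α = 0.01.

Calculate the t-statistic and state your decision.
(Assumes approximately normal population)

df = n - 1 = 34
SE = s/√n = 15/√35 = 2.5355
t = (x̄ - μ₀)/SE = (53.00 - 60)/2.5355 = -2.7608
Critical value: t_{0.005,34} = ±2.728
p-value ≈ 0.0092
Decision: reject H₀

Answer: t = -2.7608, reject H₀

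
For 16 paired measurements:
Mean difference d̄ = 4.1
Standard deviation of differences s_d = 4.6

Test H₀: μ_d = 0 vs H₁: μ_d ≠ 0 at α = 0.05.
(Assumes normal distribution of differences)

df = n - 1 = 15
SE = s_d/√n = 4.6/√16 = 1.1500
t = d̄/SE = 4.1/1.1500 = 3.5652
Critical value: t_{0.025,15} = ±2.131
p-value ≈ 0.0028
Decision: reject H₀

Answer: t = 3.5652, reject H₀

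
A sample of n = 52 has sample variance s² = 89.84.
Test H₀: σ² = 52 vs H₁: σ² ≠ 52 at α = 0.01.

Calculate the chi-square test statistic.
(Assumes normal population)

Answer: χ² = 88.1123, reject H₀

Derivation:
df = n - 1 = 51
χ² = (n-1)s²/σ₀² = 51×89.84/52 = 88.1123
Critical values: χ²_{0.995,51} = 28.735, χ²_{0.005,51} = 80.747
Rejection region: χ² < 28.735 or χ² > 80.747
Decision: reject H₀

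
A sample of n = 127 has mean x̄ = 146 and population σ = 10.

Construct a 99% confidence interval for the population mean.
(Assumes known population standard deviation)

Answer: (143.7141, 148.2859)

Derivation:
Confidence level: 99%, α = 0.01
z_0.005 = 2.576
SE = σ/√n = 10/√127 = 0.8874
Margin of error = 2.576 × 0.8874 = 2.2859
CI: x̄ ± margin = 146 ± 2.2859
CI: (143.7141, 148.2859)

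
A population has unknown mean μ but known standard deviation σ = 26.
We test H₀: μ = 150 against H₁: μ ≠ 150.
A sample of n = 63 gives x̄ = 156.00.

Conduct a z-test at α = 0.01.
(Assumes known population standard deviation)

Answer: z = 1.8317, fail to reject H₀

Derivation:
Standard error: SE = σ/√n = 26/√63 = 3.2757
z-statistic: z = (x̄ - μ₀)/SE = (156.00 - 150)/3.2757 = 1.8317
Critical value: ±2.576
p-value = 0.0670
Decision: fail to reject H₀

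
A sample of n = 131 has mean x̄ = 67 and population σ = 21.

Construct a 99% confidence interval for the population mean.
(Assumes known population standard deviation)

Confidence level: 99%, α = 0.01
z_0.005 = 2.576
SE = σ/√n = 21/√131 = 1.8348
Margin of error = 2.576 × 1.8348 = 4.7264
CI: x̄ ± margin = 67 ± 4.7264
CI: (62.2736, 71.7264)

Answer: (62.2736, 71.7264)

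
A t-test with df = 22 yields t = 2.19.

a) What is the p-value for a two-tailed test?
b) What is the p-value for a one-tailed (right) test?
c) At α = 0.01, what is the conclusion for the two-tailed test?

Answer: a) 0.0394, b) 0.0197, c) fail to reject H₀

Derivation:
Using t-distribution with df = 22:
a) Two-tailed: p = 2×P(T > 2.19) = 0.0394
b) One-tailed: p = P(T > 2.19) = 0.0197
c) 0.0394 ≥ 0.01, fail to reject H₀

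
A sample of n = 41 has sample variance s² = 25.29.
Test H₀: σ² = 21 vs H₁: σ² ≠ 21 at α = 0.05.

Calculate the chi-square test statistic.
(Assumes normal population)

Answer: χ² = 48.1714, fail to reject H₀

Derivation:
df = n - 1 = 40
χ² = (n-1)s²/σ₀² = 40×25.29/21 = 48.1714
Critical values: χ²_{0.975,40} = 24.433, χ²_{0.025,40} = 59.342
Rejection region: χ² < 24.433 or χ² > 59.342
Decision: fail to reject H₀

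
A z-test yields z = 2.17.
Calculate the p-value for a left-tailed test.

For z = 2.17:
p = P(Z < 2.17) = Φ(2.17) = 0.9850

Answer: p-value ≈ 0.9850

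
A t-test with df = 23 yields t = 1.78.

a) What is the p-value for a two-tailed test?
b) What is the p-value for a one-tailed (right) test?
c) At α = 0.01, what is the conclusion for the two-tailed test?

Answer: a) 0.0883, b) 0.0441, c) fail to reject H₀

Derivation:
Using t-distribution with df = 23:
a) Two-tailed: p = 2×P(T > 1.78) = 0.0883
b) One-tailed: p = P(T > 1.78) = 0.0441
c) 0.0883 ≥ 0.01, fail to reject H₀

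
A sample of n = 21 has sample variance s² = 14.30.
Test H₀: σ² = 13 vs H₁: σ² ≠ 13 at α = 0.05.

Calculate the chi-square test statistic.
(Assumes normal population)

df = n - 1 = 20
χ² = (n-1)s²/σ₀² = 20×14.30/13 = 22.0000
Critical values: χ²_{0.975,20} = 9.591, χ²_{0.025,20} = 34.170
Rejection region: χ² < 9.591 or χ² > 34.170
Decision: fail to reject H₀

Answer: χ² = 22.0000, fail to reject H₀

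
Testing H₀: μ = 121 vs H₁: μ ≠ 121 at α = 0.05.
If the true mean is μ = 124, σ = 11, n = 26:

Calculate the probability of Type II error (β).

SE = σ/√n = 11/√26 = 2.1573
Critical values: μ₀ ± z_0.025×SE = 121 ± 1.960×2.1573
Acceptance region: (116.7717, 125.2283)
Under H₁ (μ = 124): z_high = (125.2283 - 124)/2.1573 = 0.5694, z_low = (116.7717 - 124)/2.1573 = -3.3506
β = P(not reject | H₁) = Φ(0.5694) - Φ(-3.3506) ≈ 0.7151

Answer: β ≈ 0.7151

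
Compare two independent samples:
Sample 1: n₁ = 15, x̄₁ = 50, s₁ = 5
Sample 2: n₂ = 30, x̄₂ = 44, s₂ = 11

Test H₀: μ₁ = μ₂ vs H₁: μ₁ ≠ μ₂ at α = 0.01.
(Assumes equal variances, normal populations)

Pooled variance: s²_p = [14×5² + 29×11²]/(43) = 89.7442
s_p = 9.4733
SE = s_p×√(1/n₁ + 1/n₂) = 9.4733×√(1/15 + 1/30) = 2.9957
t = (x̄₁ - x̄₂)/SE = (50 - 44)/2.9957 = 2.0029
df = 43, t-critical = ±2.695
Decision: fail to reject H₀

Answer: t = 2.0029, fail to reject H₀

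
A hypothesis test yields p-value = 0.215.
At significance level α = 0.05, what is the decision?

Answer: fail to reject H₀

Derivation:
Compare p-value to α:
0.215 ≥ 0.05
Decision: fail to reject H₀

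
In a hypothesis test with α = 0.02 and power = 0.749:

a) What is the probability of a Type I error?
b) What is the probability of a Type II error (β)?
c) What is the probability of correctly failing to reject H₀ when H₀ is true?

Answer: a) 0.02, b) 0.251, c) 0.98

Derivation:
a) Type I error probability = α = 0.02
b) Power = P(reject H₀ | H₁ true) = 1 - β = 0.749, so Type II error probability = β = 1 - Power = 0.251
c) P(fail to reject H₀ | H₀ true) = 1 - α = 0.98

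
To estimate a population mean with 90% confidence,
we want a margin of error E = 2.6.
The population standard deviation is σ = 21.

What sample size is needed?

Answer: n = 177

Derivation:
z_0.05 = 1.645
n = (z×σ/E)² = (1.645×21/2.6)²
n = 176.5321
Round up: n = 177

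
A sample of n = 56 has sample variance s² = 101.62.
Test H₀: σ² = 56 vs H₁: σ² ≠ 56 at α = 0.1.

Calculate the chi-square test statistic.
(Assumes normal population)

Answer: χ² = 99.8054, reject H₀

Derivation:
df = n - 1 = 55
χ² = (n-1)s²/σ₀² = 55×101.62/56 = 99.8054
Critical values: χ²_{0.95,55} = 38.958, χ²_{0.05,55} = 73.311
Rejection region: χ² < 38.958 or χ² > 73.311
Decision: reject H₀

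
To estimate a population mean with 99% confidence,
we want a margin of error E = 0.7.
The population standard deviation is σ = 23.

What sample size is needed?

z_0.005 = 2.576
n = (z×σ/E)² = (2.576×23/0.7)²
n = 7163.9296
Round up: n = 7164

Answer: n = 7164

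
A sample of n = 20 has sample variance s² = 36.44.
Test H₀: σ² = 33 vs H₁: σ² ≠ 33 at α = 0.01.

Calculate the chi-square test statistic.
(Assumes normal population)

Answer: χ² = 20.9806, fail to reject H₀

Derivation:
df = n - 1 = 19
χ² = (n-1)s²/σ₀² = 19×36.44/33 = 20.9806
Critical values: χ²_{0.995,19} = 6.844, χ²_{0.005,19} = 38.582
Rejection region: χ² < 6.844 or χ² > 38.582
Decision: fail to reject H₀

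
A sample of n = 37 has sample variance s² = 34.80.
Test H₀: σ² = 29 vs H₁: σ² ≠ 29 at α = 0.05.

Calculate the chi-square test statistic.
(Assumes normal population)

Answer: χ² = 43.2000, fail to reject H₀

Derivation:
df = n - 1 = 36
χ² = (n-1)s²/σ₀² = 36×34.80/29 = 43.2000
Critical values: χ²_{0.975,36} = 21.336, χ²_{0.025,36} = 54.437
Rejection region: χ² < 21.336 or χ² > 54.437
Decision: fail to reject H₀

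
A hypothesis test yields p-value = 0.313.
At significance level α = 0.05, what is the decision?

Compare p-value to α:
0.313 ≥ 0.05
Decision: fail to reject H₀

Answer: fail to reject H₀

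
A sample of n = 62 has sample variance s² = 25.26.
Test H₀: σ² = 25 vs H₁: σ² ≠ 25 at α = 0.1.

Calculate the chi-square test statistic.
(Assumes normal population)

Answer: χ² = 61.6344, fail to reject H₀

Derivation:
df = n - 1 = 61
χ² = (n-1)s²/σ₀² = 61×25.26/25 = 61.6344
Critical values: χ²_{0.95,61} = 44.038, χ²_{0.05,61} = 80.232
Rejection region: χ² < 44.038 or χ² > 80.232
Decision: fail to reject H₀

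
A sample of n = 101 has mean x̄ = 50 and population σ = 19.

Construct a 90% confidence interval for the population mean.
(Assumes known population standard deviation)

Answer: (46.8900, 53.1100)

Derivation:
Confidence level: 90%, α = 0.1
z_0.05 = 1.645
SE = σ/√n = 19/√101 = 1.8906
Margin of error = 1.645 × 1.8906 = 3.1100
CI: x̄ ± margin = 50 ± 3.1100
CI: (46.8900, 53.1100)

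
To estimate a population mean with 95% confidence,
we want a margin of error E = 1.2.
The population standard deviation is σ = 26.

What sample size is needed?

z_0.025 = 1.960
n = (z×σ/E)² = (1.960×26/1.2)²
n = 1803.4178
Round up: n = 1804

Answer: n = 1804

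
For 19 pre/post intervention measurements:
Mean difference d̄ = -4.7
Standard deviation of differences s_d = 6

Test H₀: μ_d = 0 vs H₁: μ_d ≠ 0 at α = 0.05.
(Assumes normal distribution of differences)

df = n - 1 = 18
SE = s_d/√n = 6/√19 = 1.3765
t = d̄/SE = -4.7/1.3765 = -3.4145
Critical value: t_{0.025,18} = ±2.101
p-value ≈ 0.0031
Decision: reject H₀

Answer: t = -3.4145, reject H₀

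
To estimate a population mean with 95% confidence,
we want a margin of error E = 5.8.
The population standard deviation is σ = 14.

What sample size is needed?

z_0.025 = 1.960
n = (z×σ/E)² = (1.960×14/5.8)²
n = 22.3827
Round up: n = 23

Answer: n = 23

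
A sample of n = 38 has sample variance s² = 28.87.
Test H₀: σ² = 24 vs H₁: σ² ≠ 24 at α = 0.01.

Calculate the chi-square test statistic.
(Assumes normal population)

Answer: χ² = 44.5079, fail to reject H₀

Derivation:
df = n - 1 = 37
χ² = (n-1)s²/σ₀² = 37×28.87/24 = 44.5079
Critical values: χ²_{0.995,37} = 18.586, χ²_{0.005,37} = 62.883
Rejection region: χ² < 18.586 or χ² > 62.883
Decision: fail to reject H₀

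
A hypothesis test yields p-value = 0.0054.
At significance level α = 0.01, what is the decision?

Compare p-value to α:
0.0054 < 0.01
Decision: reject H₀

Answer: reject H₀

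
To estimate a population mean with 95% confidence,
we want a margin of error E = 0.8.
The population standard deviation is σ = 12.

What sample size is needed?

z_0.025 = 1.960
n = (z×σ/E)² = (1.960×12/0.8)²
n = 864.3600
Round up: n = 865

Answer: n = 865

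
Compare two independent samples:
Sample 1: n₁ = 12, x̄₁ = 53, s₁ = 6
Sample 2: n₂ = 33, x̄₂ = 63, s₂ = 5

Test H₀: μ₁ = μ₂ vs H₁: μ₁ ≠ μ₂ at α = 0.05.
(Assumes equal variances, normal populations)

Pooled variance: s²_p = [11×6² + 32×5²]/(43) = 27.8140
s_p = 5.2739
SE = s_p×√(1/n₁ + 1/n₂) = 5.2739×√(1/12 + 1/33) = 1.7778
t = (x̄₁ - x̄₂)/SE = (53 - 63)/1.7778 = -5.6249
df = 43, t-critical = ±2.017
Decision: reject H₀

Answer: t = -5.6249, reject H₀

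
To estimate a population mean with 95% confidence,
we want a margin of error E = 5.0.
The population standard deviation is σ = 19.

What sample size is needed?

Answer: n = 56

Derivation:
z_0.025 = 1.960
n = (z×σ/E)² = (1.960×19/5.0)²
n = 55.4727
Round up: n = 56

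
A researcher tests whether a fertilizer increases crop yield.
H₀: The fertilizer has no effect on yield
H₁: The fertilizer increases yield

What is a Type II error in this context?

Answer: Failing to recommend an effective fertilizer

Derivation:
Type I error: rejecting H₀ when it is actually true (false positive).
Type II error: failing to reject H₀ when H₁ is actually true (false negative).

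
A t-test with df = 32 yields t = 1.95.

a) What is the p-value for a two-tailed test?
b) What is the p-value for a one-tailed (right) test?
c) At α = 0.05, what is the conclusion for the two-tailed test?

Using t-distribution with df = 32:
a) Two-tailed: p = 2×P(T > 1.95) = 0.0600
b) One-tailed: p = P(T > 1.95) = 0.0300
c) 0.0600 ≥ 0.05, fail to reject H₀

Answer: a) 0.0600, b) 0.0300, c) fail to reject H₀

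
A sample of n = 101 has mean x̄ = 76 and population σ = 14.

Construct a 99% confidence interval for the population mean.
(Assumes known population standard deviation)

Confidence level: 99%, α = 0.01
z_0.005 = 2.576
SE = σ/√n = 14/√101 = 1.3931
Margin of error = 2.576 × 1.3931 = 3.5886
CI: x̄ ± margin = 76 ± 3.5886
CI: (72.4114, 79.5886)

Answer: (72.4114, 79.5886)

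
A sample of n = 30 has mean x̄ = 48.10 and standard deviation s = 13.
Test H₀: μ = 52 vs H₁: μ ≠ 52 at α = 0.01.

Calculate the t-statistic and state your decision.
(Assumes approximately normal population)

Answer: t = -1.6431, fail to reject H₀

Derivation:
df = n - 1 = 29
SE = s/√n = 13/√30 = 2.3735
t = (x̄ - μ₀)/SE = (48.10 - 52)/2.3735 = -1.6431
Critical value: t_{0.005,29} = ±2.756
p-value ≈ 0.1112
Decision: fail to reject H₀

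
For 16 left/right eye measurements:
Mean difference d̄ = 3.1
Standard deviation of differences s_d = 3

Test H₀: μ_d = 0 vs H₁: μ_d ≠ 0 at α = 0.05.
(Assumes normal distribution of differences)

df = n - 1 = 15
SE = s_d/√n = 3/√16 = 0.7500
t = d̄/SE = 3.1/0.7500 = 4.1333
Critical value: t_{0.025,15} = ±2.131
p-value ≈ 0.0009
Decision: reject H₀

Answer: t = 4.1333, reject H₀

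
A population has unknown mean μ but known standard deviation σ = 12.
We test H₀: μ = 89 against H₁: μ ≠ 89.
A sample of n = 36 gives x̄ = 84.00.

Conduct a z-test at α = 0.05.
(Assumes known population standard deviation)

Standard error: SE = σ/√n = 12/√36 = 2.0000
z-statistic: z = (x̄ - μ₀)/SE = (84.00 - 89)/2.0000 = -2.5000
Critical value: ±1.960
p-value = 0.0124
Decision: reject H₀

Answer: z = -2.5000, reject H₀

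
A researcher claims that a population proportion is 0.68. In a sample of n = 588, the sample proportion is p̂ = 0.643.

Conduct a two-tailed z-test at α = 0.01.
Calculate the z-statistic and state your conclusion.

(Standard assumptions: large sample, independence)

Answer: z = -1.9234, fail to reject H₀

Derivation:
H₀: p = 0.68, H₁: p ≠ 0.68
Standard error: SE = √(p₀(1-p₀)/n) = √(0.68×0.32/588) = 0.019237
z-statistic: z = (p̂ - p₀)/SE = (0.643 - 0.68)/0.019237 = -1.9234
Critical value: z_0.005 = ±2.576
p-value = 0.0544
Decision: fail to reject H₀ at α = 0.01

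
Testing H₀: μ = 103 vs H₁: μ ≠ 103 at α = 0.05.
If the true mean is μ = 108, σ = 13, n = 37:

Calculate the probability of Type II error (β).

Answer: β ≈ 0.3521

Derivation:
SE = σ/√n = 13/√37 = 2.1372
Critical values: μ₀ ± z_0.025×SE = 103 ± 1.960×2.1372
Acceptance region: (98.8111, 107.1889)
Under H₁ (μ = 108): z_high = (107.1889 - 108)/2.1372 = -0.3795, z_low = (98.8111 - 108)/2.1372 = -4.2995
β = P(not reject | H₁) = Φ(-0.3795) - Φ(-4.2995) ≈ 0.3521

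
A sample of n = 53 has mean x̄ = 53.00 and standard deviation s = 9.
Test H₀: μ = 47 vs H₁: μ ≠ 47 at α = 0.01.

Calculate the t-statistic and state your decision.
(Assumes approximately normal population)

Answer: t = 4.8536, reject H₀

Derivation:
df = n - 1 = 52
SE = s/√n = 9/√53 = 1.2362
t = (x̄ - μ₀)/SE = (53.00 - 47)/1.2362 = 4.8536
Critical value: t_{0.005,52} = ±2.674
p-value < 0.0001
Decision: reject H₀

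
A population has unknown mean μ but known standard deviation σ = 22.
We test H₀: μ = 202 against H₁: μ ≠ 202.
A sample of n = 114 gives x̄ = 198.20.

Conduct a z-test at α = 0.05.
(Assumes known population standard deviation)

Standard error: SE = σ/√n = 22/√114 = 2.0605
z-statistic: z = (x̄ - μ₀)/SE = (198.20 - 202)/2.0605 = -1.8442
Critical value: ±1.960
p-value = 0.0652
Decision: fail to reject H₀

Answer: z = -1.8442, fail to reject H₀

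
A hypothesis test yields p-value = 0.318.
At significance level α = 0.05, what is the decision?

Answer: fail to reject H₀

Derivation:
Compare p-value to α:
0.318 ≥ 0.05
Decision: fail to reject H₀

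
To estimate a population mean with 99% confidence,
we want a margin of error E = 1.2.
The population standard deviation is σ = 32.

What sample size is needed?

Answer: n = 4719

Derivation:
z_0.005 = 2.576
n = (z×σ/E)² = (2.576×32/1.2)²
n = 4718.7740
Round up: n = 4719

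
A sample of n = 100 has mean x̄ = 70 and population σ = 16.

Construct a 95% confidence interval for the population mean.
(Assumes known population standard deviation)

Answer: (66.8640, 73.1360)

Derivation:
Confidence level: 95%, α = 0.05
z_0.025 = 1.960
SE = σ/√n = 16/√100 = 1.6000
Margin of error = 1.960 × 1.6000 = 3.1360
CI: x̄ ± margin = 70 ± 3.1360
CI: (66.8640, 73.1360)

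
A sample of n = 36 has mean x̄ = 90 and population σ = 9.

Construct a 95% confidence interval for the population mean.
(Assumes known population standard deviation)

Answer: (87.0600, 92.9400)

Derivation:
Confidence level: 95%, α = 0.05
z_0.025 = 1.960
SE = σ/√n = 9/√36 = 1.5000
Margin of error = 1.960 × 1.5000 = 2.9400
CI: x̄ ± margin = 90 ± 2.9400
CI: (87.0600, 92.9400)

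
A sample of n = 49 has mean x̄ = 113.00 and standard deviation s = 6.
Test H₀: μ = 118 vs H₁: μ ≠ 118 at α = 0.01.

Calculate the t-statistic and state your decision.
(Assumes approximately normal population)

Answer: t = -5.8336, reject H₀

Derivation:
df = n - 1 = 48
SE = s/√n = 6/√49 = 0.8571
t = (x̄ - μ₀)/SE = (113.00 - 118)/0.8571 = -5.8336
Critical value: t_{0.005,48} = ±2.682
p-value < 0.0001
Decision: reject H₀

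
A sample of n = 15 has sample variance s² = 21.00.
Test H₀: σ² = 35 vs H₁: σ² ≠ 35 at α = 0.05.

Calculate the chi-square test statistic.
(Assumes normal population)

df = n - 1 = 14
χ² = (n-1)s²/σ₀² = 14×21.00/35 = 8.4000
Critical values: χ²_{0.975,14} = 5.629, χ²_{0.025,14} = 26.119
Rejection region: χ² < 5.629 or χ² > 26.119
Decision: fail to reject H₀

Answer: χ² = 8.4000, fail to reject H₀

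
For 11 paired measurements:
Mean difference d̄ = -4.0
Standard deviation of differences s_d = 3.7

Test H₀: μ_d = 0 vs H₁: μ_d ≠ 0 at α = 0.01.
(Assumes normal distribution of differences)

df = n - 1 = 10
SE = s_d/√n = 3.7/√11 = 1.1156
t = d̄/SE = -4.0/1.1156 = -3.5855
Critical value: t_{0.005,10} = ±3.169
p-value ≈ 0.0050
Decision: reject H₀

Answer: t = -3.5855, reject H₀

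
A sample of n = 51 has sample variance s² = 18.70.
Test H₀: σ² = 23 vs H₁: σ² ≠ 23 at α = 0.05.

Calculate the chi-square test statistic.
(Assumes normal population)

Answer: χ² = 40.6522, fail to reject H₀

Derivation:
df = n - 1 = 50
χ² = (n-1)s²/σ₀² = 50×18.70/23 = 40.6522
Critical values: χ²_{0.975,50} = 32.357, χ²_{0.025,50} = 71.420
Rejection region: χ² < 32.357 or χ² > 71.420
Decision: fail to reject H₀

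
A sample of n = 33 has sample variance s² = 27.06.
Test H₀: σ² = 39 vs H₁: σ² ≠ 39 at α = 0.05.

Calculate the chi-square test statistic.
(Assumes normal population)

Answer: χ² = 22.2031, fail to reject H₀

Derivation:
df = n - 1 = 32
χ² = (n-1)s²/σ₀² = 32×27.06/39 = 22.2031
Critical values: χ²_{0.975,32} = 18.291, χ²_{0.025,32} = 49.480
Rejection region: χ² < 18.291 or χ² > 49.480
Decision: fail to reject H₀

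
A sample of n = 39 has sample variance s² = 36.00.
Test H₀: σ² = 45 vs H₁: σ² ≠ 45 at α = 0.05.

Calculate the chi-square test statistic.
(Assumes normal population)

df = n - 1 = 38
χ² = (n-1)s²/σ₀² = 38×36.00/45 = 30.4000
Critical values: χ²_{0.975,38} = 22.878, χ²_{0.025,38} = 56.896
Rejection region: χ² < 22.878 or χ² > 56.896
Decision: fail to reject H₀

Answer: χ² = 30.4000, fail to reject H₀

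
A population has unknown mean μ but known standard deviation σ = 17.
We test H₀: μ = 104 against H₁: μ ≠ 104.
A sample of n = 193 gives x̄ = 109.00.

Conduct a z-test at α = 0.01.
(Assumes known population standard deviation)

Standard error: SE = σ/√n = 17/√193 = 1.2237
z-statistic: z = (x̄ - μ₀)/SE = (109.00 - 104)/1.2237 = 4.0860
Critical value: ±2.576
p-value < 0.0001
Decision: reject H₀

Answer: z = 4.0860, reject H₀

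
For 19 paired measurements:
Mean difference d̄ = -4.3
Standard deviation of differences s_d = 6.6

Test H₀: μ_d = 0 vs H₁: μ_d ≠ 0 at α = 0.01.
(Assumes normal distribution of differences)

df = n - 1 = 18
SE = s_d/√n = 6.6/√19 = 1.5141
t = d̄/SE = -4.3/1.5141 = -2.8400
Critical value: t_{0.005,18} = ±2.878
p-value ≈ 0.0109
Decision: fail to reject H₀

Answer: t = -2.8400, fail to reject H₀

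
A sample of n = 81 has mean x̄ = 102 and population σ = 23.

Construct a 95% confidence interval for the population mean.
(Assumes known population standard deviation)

Answer: (96.9910, 107.0090)

Derivation:
Confidence level: 95%, α = 0.05
z_0.025 = 1.960
SE = σ/√n = 23/√81 = 2.5556
Margin of error = 1.960 × 2.5556 = 5.0090
CI: x̄ ± margin = 102 ± 5.0090
CI: (96.9910, 107.0090)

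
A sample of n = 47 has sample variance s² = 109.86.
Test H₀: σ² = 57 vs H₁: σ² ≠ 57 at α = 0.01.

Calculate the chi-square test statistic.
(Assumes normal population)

df = n - 1 = 46
χ² = (n-1)s²/σ₀² = 46×109.86/57 = 88.6589
Critical values: χ²_{0.995,46} = 25.041, χ²_{0.005,46} = 74.437
Rejection region: χ² < 25.041 or χ² > 74.437
Decision: reject H₀

Answer: χ² = 88.6589, reject H₀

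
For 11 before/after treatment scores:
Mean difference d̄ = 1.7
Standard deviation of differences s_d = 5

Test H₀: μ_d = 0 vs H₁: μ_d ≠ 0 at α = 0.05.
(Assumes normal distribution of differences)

df = n - 1 = 10
SE = s_d/√n = 5/√11 = 1.5076
t = d̄/SE = 1.7/1.5076 = 1.1276
Critical value: t_{0.025,10} = ±2.228
p-value ≈ 0.2858
Decision: fail to reject H₀

Answer: t = 1.1276, fail to reject H₀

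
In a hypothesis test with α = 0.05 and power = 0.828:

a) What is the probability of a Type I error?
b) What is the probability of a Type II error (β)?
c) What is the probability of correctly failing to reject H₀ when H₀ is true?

a) Type I error probability = α = 0.05
b) Power = P(reject H₀ | H₁ true) = 1 - β = 0.828, so Type II error probability = β = 1 - Power = 0.172
c) P(fail to reject H₀ | H₀ true) = 1 - α = 0.95

Answer: a) 0.05, b) 0.172, c) 0.95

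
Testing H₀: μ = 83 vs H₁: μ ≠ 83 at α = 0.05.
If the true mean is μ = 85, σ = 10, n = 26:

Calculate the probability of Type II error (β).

SE = σ/√n = 10/√26 = 1.9612
Critical values: μ₀ ± z_0.025×SE = 83 ± 1.960×1.9612
Acceptance region: (79.1560, 86.8440)
Under H₁ (μ = 85): z_high = (86.8440 - 85)/1.9612 = 0.9402, z_low = (79.1560 - 85)/1.9612 = -2.9798
β = P(not reject | H₁) = Φ(0.9402) - Φ(-2.9798) ≈ 0.8250

Answer: β ≈ 0.8250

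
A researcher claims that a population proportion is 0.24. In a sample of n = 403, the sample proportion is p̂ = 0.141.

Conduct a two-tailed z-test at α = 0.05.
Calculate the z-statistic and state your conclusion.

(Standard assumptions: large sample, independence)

H₀: p = 0.24, H₁: p ≠ 0.24
Standard error: SE = √(p₀(1-p₀)/n) = √(0.24×0.76/403) = 0.021275
z-statistic: z = (p̂ - p₀)/SE = (0.141 - 0.24)/0.021275 = -4.6533
Critical value: z_0.025 = ±1.960
p-value < 0.0001
Decision: reject H₀ at α = 0.05

Answer: z = -4.6533, reject H₀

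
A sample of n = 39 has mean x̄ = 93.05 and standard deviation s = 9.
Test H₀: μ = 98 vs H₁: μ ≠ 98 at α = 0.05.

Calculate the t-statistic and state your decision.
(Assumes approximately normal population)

df = n - 1 = 38
SE = s/√n = 9/√39 = 1.4412
t = (x̄ - μ₀)/SE = (93.05 - 98)/1.4412 = -3.4346
Critical value: t_{0.025,38} = ±2.024
p-value ≈ 0.0014
Decision: reject H₀

Answer: t = -3.4346, reject H₀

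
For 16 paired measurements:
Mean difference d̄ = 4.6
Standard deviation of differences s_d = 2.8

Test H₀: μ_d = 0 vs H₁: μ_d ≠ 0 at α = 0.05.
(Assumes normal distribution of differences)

df = n - 1 = 15
SE = s_d/√n = 2.8/√16 = 0.7000
t = d̄/SE = 4.6/0.7000 = 6.5714
Critical value: t_{0.025,15} = ±2.131
p-value < 0.0001
Decision: reject H₀

Answer: t = 6.5714, reject H₀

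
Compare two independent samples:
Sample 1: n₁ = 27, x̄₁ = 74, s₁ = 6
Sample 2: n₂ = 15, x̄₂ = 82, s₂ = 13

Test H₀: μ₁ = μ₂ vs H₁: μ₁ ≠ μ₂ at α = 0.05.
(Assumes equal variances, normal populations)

Pooled variance: s²_p = [26×6² + 14×13²]/(40) = 82.5500
s_p = 9.0857
SE = s_p×√(1/n₁ + 1/n₂) = 9.0857×√(1/27 + 1/15) = 2.9259
t = (x̄₁ - x̄₂)/SE = (74 - 82)/2.9259 = -2.7342
df = 40, t-critical = ±2.021
Decision: reject H₀

Answer: t = -2.7342, reject H₀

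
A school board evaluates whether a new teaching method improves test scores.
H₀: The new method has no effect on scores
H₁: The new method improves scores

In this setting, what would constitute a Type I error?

Answer: Concluding the new method improves scores when it actually doesn't

Derivation:
A Type I error (probability α) occurs when we reject a true H₀.
A Type II error (probability β) occurs when we fail to reject a false H₀.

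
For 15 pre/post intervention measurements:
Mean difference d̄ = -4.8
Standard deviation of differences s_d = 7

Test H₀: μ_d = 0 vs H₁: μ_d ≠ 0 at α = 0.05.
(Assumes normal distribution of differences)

df = n - 1 = 14
SE = s_d/√n = 7/√15 = 1.8074
t = d̄/SE = -4.8/1.8074 = -2.6557
Critical value: t_{0.025,14} = ±2.145
p-value ≈ 0.0188
Decision: reject H₀

Answer: t = -2.6557, reject H₀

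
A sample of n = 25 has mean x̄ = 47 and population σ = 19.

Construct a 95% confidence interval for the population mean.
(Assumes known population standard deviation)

Confidence level: 95%, α = 0.05
z_0.025 = 1.960
SE = σ/√n = 19/√25 = 3.8000
Margin of error = 1.960 × 3.8000 = 7.4480
CI: x̄ ± margin = 47 ± 7.4480
CI: (39.5520, 54.4480)

Answer: (39.5520, 54.4480)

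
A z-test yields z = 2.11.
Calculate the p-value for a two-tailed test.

Answer: p-value ≈ 0.0349

Derivation:
For z = 2.11:
p = 2×P(Z > |2.11|) = 2×(1 - Φ(2.11)) = 0.0349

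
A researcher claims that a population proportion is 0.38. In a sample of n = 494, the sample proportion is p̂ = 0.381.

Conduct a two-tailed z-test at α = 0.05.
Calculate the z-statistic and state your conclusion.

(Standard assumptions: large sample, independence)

Answer: z = 0.0458, fail to reject H₀

Derivation:
H₀: p = 0.38, H₁: p ≠ 0.38
Standard error: SE = √(p₀(1-p₀)/n) = √(0.38×0.62/494) = 0.021839
z-statistic: z = (p̂ - p₀)/SE = (0.381 - 0.38)/0.021839 = 0.0458
Critical value: z_0.025 = ±1.960
p-value = 0.9635
Decision: fail to reject H₀ at α = 0.05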